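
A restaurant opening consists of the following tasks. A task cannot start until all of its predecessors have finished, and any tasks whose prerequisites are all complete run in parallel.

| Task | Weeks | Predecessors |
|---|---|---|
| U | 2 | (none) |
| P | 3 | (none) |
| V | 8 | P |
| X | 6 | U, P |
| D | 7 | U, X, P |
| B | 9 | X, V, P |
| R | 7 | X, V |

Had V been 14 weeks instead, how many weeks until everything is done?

26

Critical path before the change: P→V→B = 3+8+9 = 20 giving 20 weeks.
Since V is critical, the +6 change carries straight to that chain (now 26 weeks).
No other chain overtakes it, so the finish is 26 weeks.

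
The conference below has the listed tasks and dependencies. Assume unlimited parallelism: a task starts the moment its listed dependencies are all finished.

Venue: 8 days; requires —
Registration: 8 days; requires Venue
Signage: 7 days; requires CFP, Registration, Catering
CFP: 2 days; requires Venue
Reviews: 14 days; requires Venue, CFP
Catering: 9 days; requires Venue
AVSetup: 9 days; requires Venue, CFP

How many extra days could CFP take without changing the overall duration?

The longest chain is Venue→CFP→Reviews = 8+2+14 = 24; overall finish 24 days.
The longest chain containing CFP totals 24 days.
So CFP can slip 10 − 10 = 0 days.

0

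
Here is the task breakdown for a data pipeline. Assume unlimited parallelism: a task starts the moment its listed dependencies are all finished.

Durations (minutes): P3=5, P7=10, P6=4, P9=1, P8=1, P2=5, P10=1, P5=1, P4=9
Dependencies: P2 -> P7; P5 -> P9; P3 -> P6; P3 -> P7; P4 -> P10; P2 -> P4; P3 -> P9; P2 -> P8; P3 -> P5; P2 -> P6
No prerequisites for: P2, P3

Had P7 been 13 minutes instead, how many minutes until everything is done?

The binding path is P3→P7 = 5+10 = 15; finish at 15 minutes.
P7 lies on that path, so at 13 minutes the path becomes 18 minutes.
Now P2→P7 = 5+13 = 18 is longest, so the finish becomes 18 minutes.

18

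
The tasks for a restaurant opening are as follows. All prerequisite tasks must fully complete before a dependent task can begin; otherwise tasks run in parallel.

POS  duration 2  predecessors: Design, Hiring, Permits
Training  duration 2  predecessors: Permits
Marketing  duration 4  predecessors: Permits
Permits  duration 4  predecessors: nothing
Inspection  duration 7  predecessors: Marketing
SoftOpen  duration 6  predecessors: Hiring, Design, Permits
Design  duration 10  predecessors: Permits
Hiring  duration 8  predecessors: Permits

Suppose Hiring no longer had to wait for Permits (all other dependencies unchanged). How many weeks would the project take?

20

Original critical path: Permits→Design→SoftOpen = 4+10+6 = 20 ⇒ 20 weeks.
Without Permits→Hiring, Hiring's earliest start moves from 4 to 0.
The longest chain is now Permits→Design→SoftOpen = 4+10+6 = 20, so the project takes 20 weeks.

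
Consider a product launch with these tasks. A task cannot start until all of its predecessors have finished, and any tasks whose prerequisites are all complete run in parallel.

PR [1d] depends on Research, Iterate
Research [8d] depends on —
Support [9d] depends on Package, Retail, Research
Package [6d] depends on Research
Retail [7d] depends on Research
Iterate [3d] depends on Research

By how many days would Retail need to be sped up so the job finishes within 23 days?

Current finish: 24 days; target: 23.
Retail is on every critical path, so each day cut from Retail cuts the finish by one (this holds down to a finish of 23).
Need 24 − 23 = 1 day off Retail → Retail becomes 6 days, finish becomes 23.

1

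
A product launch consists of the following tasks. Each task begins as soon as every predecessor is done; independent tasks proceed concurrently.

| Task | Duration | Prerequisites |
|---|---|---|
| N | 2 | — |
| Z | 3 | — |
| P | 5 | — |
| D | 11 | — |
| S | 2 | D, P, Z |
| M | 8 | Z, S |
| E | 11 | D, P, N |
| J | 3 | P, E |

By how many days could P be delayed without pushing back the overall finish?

D→E→J = 11+11+3 = 25 sets the makespan at 25 days.
The longest chain containing P totals 19 days.
Float = 25 − 19 = 6.

6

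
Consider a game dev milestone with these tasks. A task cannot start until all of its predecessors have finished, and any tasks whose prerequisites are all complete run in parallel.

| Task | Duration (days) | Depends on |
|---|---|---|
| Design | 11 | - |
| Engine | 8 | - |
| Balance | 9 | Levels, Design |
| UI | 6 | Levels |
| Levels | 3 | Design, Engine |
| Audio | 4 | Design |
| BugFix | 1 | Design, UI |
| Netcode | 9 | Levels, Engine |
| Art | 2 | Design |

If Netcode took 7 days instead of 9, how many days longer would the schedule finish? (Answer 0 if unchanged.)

As given, the longest chain is Design→Levels→Netcode = 11+3+9 = 23, so the finish is 23 days.
Netcode lies on that path, so at 7 days the path becomes 21 days.
Now Design→Levels→Balance = 11+3+9 = 23 is longest, so the finish becomes 23 days.
Change in finish: 23 − 23 = +0 days.

0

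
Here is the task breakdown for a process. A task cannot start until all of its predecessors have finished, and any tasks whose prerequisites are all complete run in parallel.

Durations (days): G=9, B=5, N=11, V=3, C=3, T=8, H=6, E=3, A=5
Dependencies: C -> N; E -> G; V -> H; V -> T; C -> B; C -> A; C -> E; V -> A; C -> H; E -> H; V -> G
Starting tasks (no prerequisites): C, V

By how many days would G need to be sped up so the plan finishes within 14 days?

1

Current finish: 15 days; target: 14.
G is on every critical path, so each day cut from G cuts the finish by one (this holds down to a finish of 14).
Need 15 − 14 = 1 day off G → G becomes 8 days, finish becomes 14.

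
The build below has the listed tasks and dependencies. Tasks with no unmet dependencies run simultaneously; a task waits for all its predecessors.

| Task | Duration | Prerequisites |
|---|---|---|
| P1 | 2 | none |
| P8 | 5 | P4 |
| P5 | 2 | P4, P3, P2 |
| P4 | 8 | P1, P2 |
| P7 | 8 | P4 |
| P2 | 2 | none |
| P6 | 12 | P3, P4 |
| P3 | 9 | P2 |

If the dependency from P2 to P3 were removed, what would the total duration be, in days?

Original critical path: P2→P3→P6 = 2+9+12 = 23 ⇒ 23 days.
Without P2→P3, P3's earliest start moves from 2 to 0.
After: P1→P4→P6 = 2+8+12 = 22 → 22 days.

22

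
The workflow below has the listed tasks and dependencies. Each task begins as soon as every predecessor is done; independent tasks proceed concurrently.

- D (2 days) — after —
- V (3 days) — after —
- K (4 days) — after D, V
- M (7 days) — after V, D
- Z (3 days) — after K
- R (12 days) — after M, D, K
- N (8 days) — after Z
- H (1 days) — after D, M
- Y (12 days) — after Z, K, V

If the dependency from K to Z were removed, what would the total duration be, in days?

Original critical path: V→K→Z→Y = 3+4+3+12 = 22 ⇒ 22 days.
Without K→Z, Z's earliest start moves from 7 to 0.
The longest chain is now V→M→R = 3+7+12 = 22, so the plan takes 22 days.

22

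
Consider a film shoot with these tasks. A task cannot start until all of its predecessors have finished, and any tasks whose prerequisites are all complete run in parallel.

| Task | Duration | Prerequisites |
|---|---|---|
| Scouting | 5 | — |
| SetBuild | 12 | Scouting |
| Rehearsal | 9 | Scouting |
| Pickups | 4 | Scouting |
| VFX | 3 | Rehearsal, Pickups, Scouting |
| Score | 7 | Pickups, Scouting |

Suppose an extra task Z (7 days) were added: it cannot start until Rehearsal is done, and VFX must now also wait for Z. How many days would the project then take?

24

Originally the project takes 17 days.
With Z inserted, VFX now waits for max(Rehearsal, Pickups, Scouting, Z).
New critical path: Scouting→Rehearsal→Z→VFX = 5+9+7+3 = 24 ⇒ 24 days.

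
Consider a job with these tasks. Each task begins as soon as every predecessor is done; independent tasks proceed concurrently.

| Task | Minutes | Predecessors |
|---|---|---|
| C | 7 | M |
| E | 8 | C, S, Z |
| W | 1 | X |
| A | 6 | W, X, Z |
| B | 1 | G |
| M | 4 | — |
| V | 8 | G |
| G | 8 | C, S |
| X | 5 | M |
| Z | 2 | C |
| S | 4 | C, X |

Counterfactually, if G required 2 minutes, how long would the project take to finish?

25

As given, the longest chain is M→C→S→G→V = 4+7+4+8+8 = 31, so the finish is 31 minutes.
G is on the critical path; changing it to 2 makes that path 25 minutes.
That remains the longest chain; total 25 minutes.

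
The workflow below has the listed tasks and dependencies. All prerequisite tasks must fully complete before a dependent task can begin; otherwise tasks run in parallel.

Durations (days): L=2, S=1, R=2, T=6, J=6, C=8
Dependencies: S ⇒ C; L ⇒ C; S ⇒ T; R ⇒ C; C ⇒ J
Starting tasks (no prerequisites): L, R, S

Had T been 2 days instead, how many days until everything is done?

16

Baseline: L→C→J = 2+8+6 = 16 → 16 days.
The longest path through T is only 7 days, so T has float 9.
The critical path is still L→C→J; finish is now 16 days.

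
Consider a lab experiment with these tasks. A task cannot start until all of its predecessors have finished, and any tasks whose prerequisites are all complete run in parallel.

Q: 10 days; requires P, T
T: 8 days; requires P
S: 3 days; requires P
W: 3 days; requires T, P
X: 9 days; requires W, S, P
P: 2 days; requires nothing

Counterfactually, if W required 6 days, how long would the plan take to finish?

25

Baseline: P→T→W→X = 2+8+3+9 = 22 → 22 days.
W lies on that path, so at 6 days the path becomes 25 days.
No other chain overtakes it, so the finish is 25 days.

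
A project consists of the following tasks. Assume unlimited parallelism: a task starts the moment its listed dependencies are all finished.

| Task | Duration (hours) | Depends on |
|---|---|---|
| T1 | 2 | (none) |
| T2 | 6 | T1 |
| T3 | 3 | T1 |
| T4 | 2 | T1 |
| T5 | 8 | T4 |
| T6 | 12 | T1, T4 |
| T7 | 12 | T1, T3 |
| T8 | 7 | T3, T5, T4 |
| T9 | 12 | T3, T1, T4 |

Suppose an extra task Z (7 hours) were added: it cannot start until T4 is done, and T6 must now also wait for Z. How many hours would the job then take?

Originally the job takes 19 hours.
With Z inserted, T6 now waits for max(T1, T4, Z).
New critical path: T1→T4→Z→T6 = 2+2+7+12 = 23 ⇒ 23 hours.

23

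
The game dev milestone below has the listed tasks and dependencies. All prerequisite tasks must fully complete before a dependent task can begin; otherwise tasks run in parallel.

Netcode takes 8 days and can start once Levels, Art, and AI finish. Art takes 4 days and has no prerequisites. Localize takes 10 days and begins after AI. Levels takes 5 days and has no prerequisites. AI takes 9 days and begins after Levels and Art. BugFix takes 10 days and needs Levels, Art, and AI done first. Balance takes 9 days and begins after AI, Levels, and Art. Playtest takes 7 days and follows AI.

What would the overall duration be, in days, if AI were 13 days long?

28

Actual critical path: Levels→AI→BugFix = 5+9+10 = 24 ⇒ 24 days.
Since AI is critical, the +4 change carries straight to that chain (now 28 days).
That remains the longest chain; total 28 days.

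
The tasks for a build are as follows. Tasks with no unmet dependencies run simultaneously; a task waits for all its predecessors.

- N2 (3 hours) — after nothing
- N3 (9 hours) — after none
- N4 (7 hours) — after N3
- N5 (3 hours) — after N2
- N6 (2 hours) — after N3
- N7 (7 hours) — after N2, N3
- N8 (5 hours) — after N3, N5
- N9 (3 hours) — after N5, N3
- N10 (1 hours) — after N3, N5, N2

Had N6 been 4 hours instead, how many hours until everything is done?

As given, the longest chain is N3→N4 = 9+7 = 16, so the finish is 16 hours.
The longest path through N6 is only 11 hours, so N6 has float 5.
The critical path is still N3→N4; finish is now 16 hours.

16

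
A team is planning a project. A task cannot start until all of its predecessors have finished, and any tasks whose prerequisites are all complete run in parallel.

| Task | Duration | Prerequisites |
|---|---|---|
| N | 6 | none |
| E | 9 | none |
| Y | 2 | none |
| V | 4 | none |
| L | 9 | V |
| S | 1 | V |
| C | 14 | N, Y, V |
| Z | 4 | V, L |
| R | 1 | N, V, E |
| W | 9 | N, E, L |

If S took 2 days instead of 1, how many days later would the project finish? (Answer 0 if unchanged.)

As given, the longest chain is V→L→W = 4+9+9 = 22, so the finish is 22 days.
S is off the critical path — its longest chain is 5 days, giving 17 of slack.
That remains the longest chain; total 22 days.
Change in finish: 22 − 22 = +0 days.

0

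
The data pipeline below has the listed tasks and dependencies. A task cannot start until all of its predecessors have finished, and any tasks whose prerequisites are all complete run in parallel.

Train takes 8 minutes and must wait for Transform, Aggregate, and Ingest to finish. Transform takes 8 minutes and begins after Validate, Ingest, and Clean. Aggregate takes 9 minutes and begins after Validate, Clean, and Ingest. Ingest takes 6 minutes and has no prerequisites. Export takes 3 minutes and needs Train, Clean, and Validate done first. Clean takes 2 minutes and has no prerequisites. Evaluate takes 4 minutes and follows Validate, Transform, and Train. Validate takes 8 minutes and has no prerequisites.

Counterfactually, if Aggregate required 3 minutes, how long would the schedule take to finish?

Actual critical path: Validate→Aggregate→Train→Evaluate = 8+9+8+4 = 29 ⇒ 29 minutes.
Aggregate lies on that path, so at 3 minutes the path becomes 23 minutes.
The binding chain switches to Validate→Transform→Train→Evaluate = 8+8+8+4 = 28; finish 28 minutes.

28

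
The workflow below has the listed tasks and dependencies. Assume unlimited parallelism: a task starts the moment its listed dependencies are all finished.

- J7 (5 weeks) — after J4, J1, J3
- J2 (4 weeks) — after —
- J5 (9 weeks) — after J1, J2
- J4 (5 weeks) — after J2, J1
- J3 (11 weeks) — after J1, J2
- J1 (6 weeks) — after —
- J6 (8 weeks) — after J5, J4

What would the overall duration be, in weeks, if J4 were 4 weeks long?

The binding path is J1→J5→J6 = 6+9+8 = 23; finish at 23 weeks.
The longest path through J4 is only 19 weeks, so J4 has float 4.
That remains the longest chain; total 23 weeks.

23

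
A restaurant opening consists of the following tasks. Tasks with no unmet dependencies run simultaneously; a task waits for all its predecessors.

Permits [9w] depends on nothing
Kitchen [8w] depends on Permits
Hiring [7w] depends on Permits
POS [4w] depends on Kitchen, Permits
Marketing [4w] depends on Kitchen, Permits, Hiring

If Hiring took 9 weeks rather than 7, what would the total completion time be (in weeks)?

22

The binding path is Permits→Kitchen→POS = 9+8+4 = 21; finish at 21 weeks.
Hiring is off the critical path — its longest chain is 20 weeks, giving 1 of slack.
New critical path: Permits→Hiring→Marketing = 9+9+4 = 22 ⇒ 22 weeks.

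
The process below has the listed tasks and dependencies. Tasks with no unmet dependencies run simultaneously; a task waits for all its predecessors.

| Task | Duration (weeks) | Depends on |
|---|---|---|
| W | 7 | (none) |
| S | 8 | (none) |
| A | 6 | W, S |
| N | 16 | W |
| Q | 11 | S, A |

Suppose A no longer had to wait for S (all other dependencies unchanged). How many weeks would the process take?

Original critical path: S→A→Q = 8+6+11 = 25 ⇒ 25 weeks.
Without S→A, A's earliest start moves from 8 to 7.
After: W→A→Q = 7+6+11 = 24 → 24 weeks.

24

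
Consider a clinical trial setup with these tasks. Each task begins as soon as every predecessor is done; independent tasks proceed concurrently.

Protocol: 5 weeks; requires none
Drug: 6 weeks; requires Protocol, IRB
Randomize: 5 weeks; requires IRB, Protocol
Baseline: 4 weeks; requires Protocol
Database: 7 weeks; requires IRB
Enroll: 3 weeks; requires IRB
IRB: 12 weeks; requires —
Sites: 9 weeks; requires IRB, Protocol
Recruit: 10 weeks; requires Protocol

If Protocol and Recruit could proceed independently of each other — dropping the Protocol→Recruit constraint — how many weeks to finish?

21

Original critical path: IRB→Sites = 12+9 = 21 ⇒ 21 weeks.
Without Protocol→Recruit, Recruit's earliest start moves from 5 to 0.
New critical path: IRB→Sites = 12+9 = 21 ⇒ 21 weeks.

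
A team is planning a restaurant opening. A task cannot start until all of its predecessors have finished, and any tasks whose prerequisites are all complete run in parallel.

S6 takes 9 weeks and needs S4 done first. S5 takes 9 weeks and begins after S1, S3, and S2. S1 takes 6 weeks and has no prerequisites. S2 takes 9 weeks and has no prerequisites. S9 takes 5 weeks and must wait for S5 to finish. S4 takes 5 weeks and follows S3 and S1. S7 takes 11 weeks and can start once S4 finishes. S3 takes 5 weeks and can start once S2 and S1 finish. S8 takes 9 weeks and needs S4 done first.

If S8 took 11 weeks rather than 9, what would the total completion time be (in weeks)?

As given, the longest chain is S2→S3→S4→S7 = 9+5+5+11 = 30, so the finish is 30 weeks.
S8 has 2 weeks of float (longest path through it is 28).
No other chain overtakes it, so the finish is 30 weeks.

30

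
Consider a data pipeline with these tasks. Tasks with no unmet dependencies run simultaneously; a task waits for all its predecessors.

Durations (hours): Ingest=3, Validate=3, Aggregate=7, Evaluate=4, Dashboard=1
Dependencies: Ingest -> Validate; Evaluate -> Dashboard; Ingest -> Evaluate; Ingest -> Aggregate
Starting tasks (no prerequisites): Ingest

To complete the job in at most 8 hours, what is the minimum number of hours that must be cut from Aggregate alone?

Current finish: 10 hours; target: 8.
Aggregate is on every critical path, so each hour cut from Aggregate cuts the finish by one (this holds down to a finish of 8).
Need 10 − 8 = 2 hours off Aggregate → Aggregate becomes 5 hours, finish becomes 8.

2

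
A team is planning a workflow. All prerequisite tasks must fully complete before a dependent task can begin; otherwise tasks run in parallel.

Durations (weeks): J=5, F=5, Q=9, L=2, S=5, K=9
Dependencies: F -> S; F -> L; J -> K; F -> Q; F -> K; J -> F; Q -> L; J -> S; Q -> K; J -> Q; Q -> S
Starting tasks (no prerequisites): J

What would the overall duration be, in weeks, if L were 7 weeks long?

28

As given, the longest chain is J→F→Q→K = 5+5+9+9 = 28, so the finish is 28 weeks.
L is off the critical path — its longest chain is 21 weeks, giving 7 of slack.
That remains the longest chain; total 28 weeks.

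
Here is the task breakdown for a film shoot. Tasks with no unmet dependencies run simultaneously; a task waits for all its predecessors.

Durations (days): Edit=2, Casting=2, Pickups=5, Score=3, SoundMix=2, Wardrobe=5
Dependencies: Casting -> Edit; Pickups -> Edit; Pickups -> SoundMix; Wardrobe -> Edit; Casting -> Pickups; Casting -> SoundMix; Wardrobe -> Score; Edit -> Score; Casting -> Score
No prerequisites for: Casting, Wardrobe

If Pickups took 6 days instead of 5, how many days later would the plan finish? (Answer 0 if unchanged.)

1

Actual critical path: Casting→Pickups→Edit→Score = 2+5+2+3 = 12 ⇒ 12 days.
Since Pickups is critical, the +1 change carries straight to that chain (now 13 days).
That remains the longest chain; total 13 days.
Change in finish: 13 − 12 = +1 days.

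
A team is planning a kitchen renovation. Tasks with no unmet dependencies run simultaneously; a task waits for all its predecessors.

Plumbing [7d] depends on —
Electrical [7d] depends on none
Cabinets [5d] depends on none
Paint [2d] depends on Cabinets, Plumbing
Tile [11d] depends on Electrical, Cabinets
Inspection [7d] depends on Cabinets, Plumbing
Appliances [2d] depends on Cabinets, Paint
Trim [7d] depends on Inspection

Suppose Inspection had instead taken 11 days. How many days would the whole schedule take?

Critical path before the change: Plumbing→Inspection→Trim = 7+7+7 = 21 giving 21 days.
Since Inspection is critical, the +4 change carries straight to that chain (now 25 days).
The critical path is still Plumbing→Inspection→Trim; finish is now 25 days.

25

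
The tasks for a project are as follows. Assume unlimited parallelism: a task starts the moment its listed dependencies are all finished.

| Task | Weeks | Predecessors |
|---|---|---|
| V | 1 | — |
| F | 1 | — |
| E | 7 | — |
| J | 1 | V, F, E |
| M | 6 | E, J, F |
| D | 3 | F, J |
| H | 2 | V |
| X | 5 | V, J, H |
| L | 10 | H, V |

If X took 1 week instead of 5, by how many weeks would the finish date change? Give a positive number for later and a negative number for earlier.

0

Critical path before the change: E→J→M = 7+1+6 = 14 giving 14 weeks.
X is off the critical path — its longest chain is 13 weeks, giving 1 of slack.
No other chain overtakes it, so the finish is 14 weeks.
Change in finish: 14 − 14 = +0 weeks.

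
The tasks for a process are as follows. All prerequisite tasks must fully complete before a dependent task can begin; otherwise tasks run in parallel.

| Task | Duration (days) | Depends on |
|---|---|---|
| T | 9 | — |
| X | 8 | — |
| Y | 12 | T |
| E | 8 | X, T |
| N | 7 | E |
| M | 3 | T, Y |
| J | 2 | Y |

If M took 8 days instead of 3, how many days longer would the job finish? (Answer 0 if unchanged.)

5

Critical path before the change: T→Y→M = 9+12+3 = 24 giving 24 days.
M is on the critical path; changing it to 8 makes that path 29 days.
No other chain overtakes it, so the finish is 29 days.
Change in finish: 29 − 24 = +5 days.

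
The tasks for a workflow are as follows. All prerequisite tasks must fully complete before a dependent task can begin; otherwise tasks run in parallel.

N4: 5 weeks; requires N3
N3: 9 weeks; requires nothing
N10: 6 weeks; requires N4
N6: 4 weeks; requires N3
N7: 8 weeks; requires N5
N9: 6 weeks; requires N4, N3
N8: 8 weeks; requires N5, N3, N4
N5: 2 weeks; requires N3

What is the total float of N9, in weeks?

Critical path: N3→N4→N8 = 9+5+8 = 22, so the finish is 22 weeks.
N9 finishes as early as 20 and must finish by 22.
Float = 22 − 20 = 2.

2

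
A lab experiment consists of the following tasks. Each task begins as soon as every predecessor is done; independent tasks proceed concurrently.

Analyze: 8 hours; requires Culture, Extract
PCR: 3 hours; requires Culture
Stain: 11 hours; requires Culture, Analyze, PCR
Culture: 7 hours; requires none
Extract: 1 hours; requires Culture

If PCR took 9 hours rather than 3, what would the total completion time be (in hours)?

27

As given, the longest chain is Culture→Extract→Analyze→Stain = 7+1+8+11 = 27, so the finish is 27 hours.
PCR has 6 hours of float (longest path through it is 21).
That remains the longest chain; total 27 hours.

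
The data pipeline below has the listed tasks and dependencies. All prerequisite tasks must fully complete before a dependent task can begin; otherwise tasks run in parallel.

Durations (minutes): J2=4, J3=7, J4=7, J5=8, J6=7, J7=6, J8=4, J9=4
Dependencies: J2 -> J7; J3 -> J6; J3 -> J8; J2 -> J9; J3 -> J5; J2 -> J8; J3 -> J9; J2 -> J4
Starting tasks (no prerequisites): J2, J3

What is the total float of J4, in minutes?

4

The longest chain is J3→J5 = 7+8 = 15; overall finish 15 minutes.
J4 finishes as early as 11 and must finish by 15.
Slack of J4 = 8 − 4 = 4 minutes.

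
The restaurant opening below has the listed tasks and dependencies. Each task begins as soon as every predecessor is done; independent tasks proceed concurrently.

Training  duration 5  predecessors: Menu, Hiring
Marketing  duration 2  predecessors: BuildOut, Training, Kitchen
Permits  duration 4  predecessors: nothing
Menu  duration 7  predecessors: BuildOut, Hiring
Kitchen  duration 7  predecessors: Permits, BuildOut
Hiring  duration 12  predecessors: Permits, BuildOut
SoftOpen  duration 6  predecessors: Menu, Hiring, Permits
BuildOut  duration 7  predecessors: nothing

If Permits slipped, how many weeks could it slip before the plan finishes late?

Critical path: BuildOut→Hiring→Menu→Training→Marketing = 7+12+7+5+2 = 33, so the finish is 33 weeks.
The longest chain containing Permits totals 30 weeks.
Slack of Permits = 3 − 0 = 3 weeks.

3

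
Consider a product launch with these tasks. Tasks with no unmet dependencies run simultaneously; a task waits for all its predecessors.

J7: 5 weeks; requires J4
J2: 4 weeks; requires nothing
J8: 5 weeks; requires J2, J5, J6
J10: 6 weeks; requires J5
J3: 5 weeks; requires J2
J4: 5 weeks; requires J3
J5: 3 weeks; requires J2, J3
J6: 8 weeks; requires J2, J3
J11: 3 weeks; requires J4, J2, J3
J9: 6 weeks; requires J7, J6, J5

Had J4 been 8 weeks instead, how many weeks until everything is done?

The binding path is J2→J3→J4→J7→J9 = 4+5+5+5+6 = 25; finish at 25 weeks.
J4 is on the critical path; changing it to 8 makes that path 28 weeks.
The critical path is still J2→J3→J4→J7→J9; finish is now 28 weeks.

28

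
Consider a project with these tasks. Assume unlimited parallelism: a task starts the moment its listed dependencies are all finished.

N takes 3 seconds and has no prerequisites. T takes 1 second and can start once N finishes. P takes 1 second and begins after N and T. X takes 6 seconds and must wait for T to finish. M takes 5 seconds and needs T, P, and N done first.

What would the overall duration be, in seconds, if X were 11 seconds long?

15

Critical path before the change: N→T→X = 3+1+6 = 10 giving 10 seconds.
X is on the critical path; changing it to 11 makes that path 15 seconds.
That remains the longest chain; total 15 seconds.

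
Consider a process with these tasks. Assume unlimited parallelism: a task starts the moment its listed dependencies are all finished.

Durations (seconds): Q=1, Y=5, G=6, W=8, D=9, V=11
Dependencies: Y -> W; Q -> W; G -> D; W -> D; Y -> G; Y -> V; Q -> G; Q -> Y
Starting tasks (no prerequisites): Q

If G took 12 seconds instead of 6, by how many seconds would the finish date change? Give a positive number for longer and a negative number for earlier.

Critical path before the change: Q→Y→W→D = 1+5+8+9 = 23 giving 23 seconds.
The longest path through G is only 21 seconds, so G has float 2.
New critical path: Q→Y→G→D = 1+5+12+9 = 27 ⇒ 27 seconds.
Change in finish: 27 − 23 = +4 seconds.

4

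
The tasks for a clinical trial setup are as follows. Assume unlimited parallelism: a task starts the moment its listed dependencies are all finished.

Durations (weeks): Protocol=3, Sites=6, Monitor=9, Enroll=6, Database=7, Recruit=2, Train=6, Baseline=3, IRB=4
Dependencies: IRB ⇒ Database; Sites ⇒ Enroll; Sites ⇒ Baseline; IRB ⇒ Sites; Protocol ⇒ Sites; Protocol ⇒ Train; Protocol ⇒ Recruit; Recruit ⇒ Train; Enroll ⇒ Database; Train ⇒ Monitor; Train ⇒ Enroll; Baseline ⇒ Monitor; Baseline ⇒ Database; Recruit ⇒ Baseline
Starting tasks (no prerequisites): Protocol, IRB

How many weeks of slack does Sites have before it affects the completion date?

The longest chain is Protocol→Recruit→Train→Enroll→Database = 3+2+6+6+7 = 24; overall finish 24 weeks.
The longest chain containing Sites totals 23 weeks.
Float = 24 − 23 = 1.

1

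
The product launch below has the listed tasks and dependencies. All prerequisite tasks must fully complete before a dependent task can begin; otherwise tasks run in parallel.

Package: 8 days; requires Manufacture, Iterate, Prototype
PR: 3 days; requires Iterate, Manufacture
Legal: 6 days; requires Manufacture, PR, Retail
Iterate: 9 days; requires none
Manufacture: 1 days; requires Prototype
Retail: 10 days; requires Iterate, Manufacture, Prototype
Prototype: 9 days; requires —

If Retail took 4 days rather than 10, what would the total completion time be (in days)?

The binding path is Prototype→Manufacture→Retail→Legal = 9+1+10+6 = 26; finish at 26 days.
Retail lies on that path, so at 4 days the path becomes 20 days.
That remains the longest chain; total 20 days.

20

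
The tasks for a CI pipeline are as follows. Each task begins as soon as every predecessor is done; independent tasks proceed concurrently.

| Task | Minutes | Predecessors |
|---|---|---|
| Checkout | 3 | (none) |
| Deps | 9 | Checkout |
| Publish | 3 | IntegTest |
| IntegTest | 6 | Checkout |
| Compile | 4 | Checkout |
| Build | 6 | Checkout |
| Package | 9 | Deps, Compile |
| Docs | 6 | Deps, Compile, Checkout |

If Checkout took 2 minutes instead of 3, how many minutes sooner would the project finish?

Critical path before the change: Checkout→Deps→Package = 3+9+9 = 21 giving 21 minutes.
Checkout is on the critical path; changing it to 2 makes that path 20 minutes.
The critical path is still Checkout→Deps→Package; finish is now 20 minutes.
Change in finish: 20 − 21 = -1 minutes.

1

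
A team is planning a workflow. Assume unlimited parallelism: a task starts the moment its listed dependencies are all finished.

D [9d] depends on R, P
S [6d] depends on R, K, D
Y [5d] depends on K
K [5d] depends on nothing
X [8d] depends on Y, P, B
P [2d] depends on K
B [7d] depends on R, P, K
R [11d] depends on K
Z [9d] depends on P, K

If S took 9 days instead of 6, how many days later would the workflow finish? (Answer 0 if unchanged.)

3

Critical path before the change: K→R→D→S = 5+11+9+6 = 31 giving 31 days.
S is on the critical path; changing it to 9 makes that path 34 days.
The critical path is still K→R→D→S; finish is now 34 days.
Change in finish: 34 − 31 = +3 days.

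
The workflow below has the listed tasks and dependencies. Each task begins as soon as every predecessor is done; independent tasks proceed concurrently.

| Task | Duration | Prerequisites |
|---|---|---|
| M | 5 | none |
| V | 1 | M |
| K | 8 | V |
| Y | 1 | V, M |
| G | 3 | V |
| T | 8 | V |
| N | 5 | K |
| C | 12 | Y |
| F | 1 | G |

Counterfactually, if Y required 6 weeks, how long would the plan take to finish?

24

Baseline: M→V→Y→C = 5+1+1+12 = 19 → 19 weeks.
Since Y is critical, the +5 change carries straight to that chain (now 24 weeks).
No other chain overtakes it, so the finish is 24 weeks.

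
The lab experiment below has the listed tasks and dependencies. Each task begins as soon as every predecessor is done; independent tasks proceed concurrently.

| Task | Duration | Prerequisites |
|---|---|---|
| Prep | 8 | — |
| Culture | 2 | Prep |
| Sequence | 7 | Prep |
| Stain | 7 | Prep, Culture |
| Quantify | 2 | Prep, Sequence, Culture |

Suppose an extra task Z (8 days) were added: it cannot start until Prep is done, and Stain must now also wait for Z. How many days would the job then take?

23

Originally the job takes 17 days.
With Z inserted, Stain now waits for max(Prep, Culture, Z).
New critical path: Prep→Z→Stain = 8+8+7 = 23 ⇒ 23 days.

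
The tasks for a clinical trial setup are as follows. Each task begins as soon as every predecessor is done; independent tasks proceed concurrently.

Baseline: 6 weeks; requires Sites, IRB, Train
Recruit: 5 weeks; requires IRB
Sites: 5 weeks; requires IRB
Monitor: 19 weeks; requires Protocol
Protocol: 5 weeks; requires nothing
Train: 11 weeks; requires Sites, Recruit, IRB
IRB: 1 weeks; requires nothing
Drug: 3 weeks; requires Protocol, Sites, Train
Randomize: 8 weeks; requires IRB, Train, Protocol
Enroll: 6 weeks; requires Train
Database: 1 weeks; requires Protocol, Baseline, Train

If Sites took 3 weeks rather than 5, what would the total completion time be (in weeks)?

25

Baseline: IRB→Sites→Train→Randomize = 1+5+11+8 = 25 → 25 weeks.
Sites lies on that path, so at 3 weeks the path becomes 23 weeks.
Now IRB→Recruit→Train→Randomize = 1+5+11+8 = 25 is longest, so the finish becomes 25 weeks.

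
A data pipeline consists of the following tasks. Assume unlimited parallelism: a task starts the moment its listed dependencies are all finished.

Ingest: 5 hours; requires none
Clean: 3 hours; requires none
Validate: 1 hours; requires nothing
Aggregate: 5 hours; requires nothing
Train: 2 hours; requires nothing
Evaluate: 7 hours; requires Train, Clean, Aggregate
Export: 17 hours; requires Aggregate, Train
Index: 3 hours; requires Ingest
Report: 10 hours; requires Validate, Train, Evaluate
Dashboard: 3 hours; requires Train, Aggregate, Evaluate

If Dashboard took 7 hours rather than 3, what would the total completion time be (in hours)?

Critical path before the change: Aggregate→Evaluate→Report = 5+7+10 = 22 giving 22 hours.
Dashboard has 7 hours of float (longest path through it is 15).
No other chain overtakes it, so the finish is 22 hours.

22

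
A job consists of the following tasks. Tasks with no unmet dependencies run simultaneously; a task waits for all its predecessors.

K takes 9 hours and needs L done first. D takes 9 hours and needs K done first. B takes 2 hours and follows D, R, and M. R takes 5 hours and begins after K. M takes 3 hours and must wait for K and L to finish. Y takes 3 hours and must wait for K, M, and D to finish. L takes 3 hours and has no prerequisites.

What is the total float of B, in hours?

1

Critical path: L→K→D→Y = 3+9+9+3 = 24, so the finish is 24 hours.
B finishes as early as 23 and must finish by 24.
Slack of B = 22 − 21 = 1 hour.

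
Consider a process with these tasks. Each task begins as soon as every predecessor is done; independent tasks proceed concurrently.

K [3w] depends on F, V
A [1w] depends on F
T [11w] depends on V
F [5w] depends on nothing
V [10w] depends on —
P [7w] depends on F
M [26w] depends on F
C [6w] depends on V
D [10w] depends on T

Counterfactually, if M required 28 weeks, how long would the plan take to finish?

33

Actual critical path: F→M = 5+26 = 31 ⇒ 31 weeks.
Since M is critical, the +2 change carries straight to that chain (now 33 weeks).
The critical path is still F→M; finish is now 33 weeks.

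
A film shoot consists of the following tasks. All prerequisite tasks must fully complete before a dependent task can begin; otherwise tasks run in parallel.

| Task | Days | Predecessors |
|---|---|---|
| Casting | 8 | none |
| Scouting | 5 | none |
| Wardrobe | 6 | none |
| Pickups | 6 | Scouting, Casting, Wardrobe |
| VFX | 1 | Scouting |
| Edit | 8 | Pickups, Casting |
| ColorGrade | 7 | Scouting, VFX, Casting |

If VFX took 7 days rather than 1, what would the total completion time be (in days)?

22

Critical path before the change: Casting→Pickups→Edit = 8+6+8 = 22 giving 22 days.
VFX is off the critical path — its longest chain is 13 days, giving 9 of slack.
That remains the longest chain; total 22 days.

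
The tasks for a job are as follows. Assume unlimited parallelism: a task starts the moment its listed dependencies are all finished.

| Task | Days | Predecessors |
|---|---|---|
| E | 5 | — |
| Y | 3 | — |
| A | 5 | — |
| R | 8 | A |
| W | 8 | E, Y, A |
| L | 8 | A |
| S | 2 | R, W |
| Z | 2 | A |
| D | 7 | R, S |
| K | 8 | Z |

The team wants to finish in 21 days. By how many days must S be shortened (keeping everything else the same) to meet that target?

1

Current finish: 22 days; target: 21.
S is on every critical path, so each day cut from S cuts the finish by one (this holds down to a finish of 21).
Need 22 − 21 = 1 day off S → S becomes 1 day, finish becomes 21.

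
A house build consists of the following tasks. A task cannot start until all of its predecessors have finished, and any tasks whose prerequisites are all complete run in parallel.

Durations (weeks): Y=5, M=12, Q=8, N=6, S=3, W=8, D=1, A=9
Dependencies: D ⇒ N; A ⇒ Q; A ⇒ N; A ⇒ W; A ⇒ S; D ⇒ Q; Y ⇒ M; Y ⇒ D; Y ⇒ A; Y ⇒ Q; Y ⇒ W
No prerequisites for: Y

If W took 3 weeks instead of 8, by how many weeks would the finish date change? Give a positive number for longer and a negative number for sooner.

As given, the longest chain is Y→A→W = 5+9+8 = 22, so the finish is 22 weeks.
Since W is critical, the -5 change carries straight to that chain (now 17 weeks).
Now Y→A→Q = 5+9+8 = 22 is longest, so the finish becomes 22 weeks.
Change in finish: 22 − 22 = +0 weeks.

0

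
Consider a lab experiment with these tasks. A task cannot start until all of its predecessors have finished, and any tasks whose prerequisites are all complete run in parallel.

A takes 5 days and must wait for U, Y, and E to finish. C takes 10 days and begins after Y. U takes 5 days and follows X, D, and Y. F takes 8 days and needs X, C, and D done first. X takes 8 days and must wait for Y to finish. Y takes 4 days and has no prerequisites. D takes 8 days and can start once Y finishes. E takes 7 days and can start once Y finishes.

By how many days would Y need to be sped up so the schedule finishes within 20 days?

2

Current finish: 22 days; target: 20.
Y is on every critical path, so each day cut from Y cuts the finish by one (this holds down to a finish of 19).
Need 22 − 20 = 2 days off Y → Y becomes 2 days, finish becomes 20.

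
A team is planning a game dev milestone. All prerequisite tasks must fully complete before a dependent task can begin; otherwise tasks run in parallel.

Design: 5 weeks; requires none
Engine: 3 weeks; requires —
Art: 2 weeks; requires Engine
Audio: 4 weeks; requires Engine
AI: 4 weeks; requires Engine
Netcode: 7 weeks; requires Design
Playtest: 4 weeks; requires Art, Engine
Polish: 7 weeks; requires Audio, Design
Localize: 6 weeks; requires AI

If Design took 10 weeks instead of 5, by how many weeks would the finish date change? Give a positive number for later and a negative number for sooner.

3

As given, the longest chain is Engine→Audio→Polish = 3+4+7 = 14, so the finish is 14 weeks.
Design has 2 weeks of float (longest path through it is 12).
New critical path: Design→Netcode = 10+7 = 17 ⇒ 17 weeks.
Change in finish: 17 − 14 = +3 weeks.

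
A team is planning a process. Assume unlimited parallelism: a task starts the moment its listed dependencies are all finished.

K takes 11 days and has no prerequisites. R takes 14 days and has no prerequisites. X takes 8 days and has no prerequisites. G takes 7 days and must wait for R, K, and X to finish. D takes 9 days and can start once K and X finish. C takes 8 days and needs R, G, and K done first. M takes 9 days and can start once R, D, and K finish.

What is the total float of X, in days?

Critical path: K→D→M = 11+9+9 = 29, so the finish is 29 days.
The longest chain containing X totals 26 days.
Slack of X = 3 − 0 = 3 days.

3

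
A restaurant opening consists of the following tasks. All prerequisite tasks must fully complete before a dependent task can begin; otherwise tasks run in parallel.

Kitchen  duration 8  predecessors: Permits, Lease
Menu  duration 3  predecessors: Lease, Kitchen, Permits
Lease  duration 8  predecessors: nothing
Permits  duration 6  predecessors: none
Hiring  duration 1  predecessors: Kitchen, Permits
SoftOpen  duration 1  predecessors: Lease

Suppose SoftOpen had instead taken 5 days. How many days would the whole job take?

19

As given, the longest chain is Lease→Kitchen→Menu = 8+8+3 = 19, so the finish is 19 days.
SoftOpen is off the critical path — its longest chain is 9 days, giving 10 of slack.
No other chain overtakes it, so the finish is 19 days.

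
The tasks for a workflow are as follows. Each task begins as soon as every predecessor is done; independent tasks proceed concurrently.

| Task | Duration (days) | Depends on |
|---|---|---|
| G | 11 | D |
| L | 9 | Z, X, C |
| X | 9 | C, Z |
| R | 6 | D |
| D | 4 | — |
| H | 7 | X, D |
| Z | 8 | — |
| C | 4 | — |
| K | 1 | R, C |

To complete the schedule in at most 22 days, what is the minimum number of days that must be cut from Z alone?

4

Current finish: 26 days; target: 22.
Z is on every critical path, so each day cut from Z cuts the finish by one (this holds down to a finish of 22).
Need 26 − 22 = 4 days off Z → Z becomes 4 days, finish becomes 22.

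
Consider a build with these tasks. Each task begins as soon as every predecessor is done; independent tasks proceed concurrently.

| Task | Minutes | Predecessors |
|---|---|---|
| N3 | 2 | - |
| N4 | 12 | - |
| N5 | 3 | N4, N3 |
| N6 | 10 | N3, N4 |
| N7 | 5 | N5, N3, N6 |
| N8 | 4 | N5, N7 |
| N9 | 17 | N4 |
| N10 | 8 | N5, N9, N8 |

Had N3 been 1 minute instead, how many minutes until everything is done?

39

Critical path before the change: N4→N6→N7→N8→N10 = 12+10+5+4+8 = 39 giving 39 minutes.
N3 has 10 minutes of float (longest path through it is 29).
The critical path is still N4→N6→N7→N8→N10; finish is now 39 minutes.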